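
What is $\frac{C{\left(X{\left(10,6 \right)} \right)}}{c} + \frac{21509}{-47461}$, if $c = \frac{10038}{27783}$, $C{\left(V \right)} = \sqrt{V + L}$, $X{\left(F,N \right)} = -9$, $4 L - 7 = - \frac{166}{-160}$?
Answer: $- \frac{21509}{47461} + \frac{1323 i \sqrt{11185}}{19120} \approx -0.45319 + 7.318 i$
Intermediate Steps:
$L = \frac{643}{320}$ ($L = \frac{7}{4} + \frac{\left(-166\right) \frac{1}{-160}}{4} = \frac{7}{4} + \frac{\left(-166\right) \left(- \frac{1}{160}\right)}{4} = \frac{7}{4} + \frac{1}{4} \cdot \frac{83}{80} = \frac{7}{4} + \frac{83}{320} = \frac{643}{320} \approx 2.0094$)
$C{\left(V \right)} = \sqrt{\frac{643}{320} + V}$ ($C{\left(V \right)} = \sqrt{V + \frac{643}{320}} = \sqrt{\frac{643}{320} + V}$)
$c = \frac{478}{1323}$ ($c = 10038 \cdot \frac{1}{27783} = \frac{478}{1323} \approx 0.3613$)
$\frac{C{\left(X{\left(10,6 \right)} \right)}}{c} + \frac{21509}{-47461} = \frac{\frac{1}{40} \sqrt{3215 + 1600 \left(-9\right)}}{\frac{478}{1323}} + \frac{21509}{-47461} = \frac{\sqrt{3215 - 14400}}{40} \cdot \frac{1323}{478} + 21509 \left(- \frac{1}{47461}\right) = \frac{\sqrt{-11185}}{40} \cdot \frac{1323}{478} - \frac{21509}{47461} = \frac{i \sqrt{11185}}{40} \cdot \frac{1323}{478} - \frac{21509}{47461} = \frac{1323 i \sqrt{11185}}{19120} - \frac{21509}{47461} = - \frac{21509}{47461} + \frac{1323 i \sqrt{11185}}{19120}$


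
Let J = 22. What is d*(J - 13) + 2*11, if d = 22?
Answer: 220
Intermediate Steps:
d*(J - 13) + 2*11 = 22*(22 - 13) + 2*11 = 22*9 + 22 = 198 + 22 = 220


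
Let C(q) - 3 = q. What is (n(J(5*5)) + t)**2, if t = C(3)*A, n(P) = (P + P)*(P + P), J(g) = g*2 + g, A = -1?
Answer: 505980036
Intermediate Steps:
C(q) = 3 + q
J(g) = 3*g (J(g) = 2*g + g = 3*g)
n(P) = 4*P**2 (n(P) = (2*P)*(2*P) = 4*P**2)
t = -6 (t = (3 + 3)*(-1) = 6*(-1) = -6)
(n(J(5*5)) + t)**2 = (4*(3*(5*5))**2 - 6)**2 = (4*(3*25)**2 - 6)**2 = (4*75**2 - 6)**2 = (4*5625 - 6)**2 = (22500 - 6)**2 = 22494**2 = 505980036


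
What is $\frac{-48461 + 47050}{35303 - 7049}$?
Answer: $- \frac{83}{1662} \approx -0.04994$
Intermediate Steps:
$\frac{-48461 + 47050}{35303 - 7049} = - \frac{1411}{28254} = \left(-1411\right) \frac{1}{28254} = - \frac{83}{1662}$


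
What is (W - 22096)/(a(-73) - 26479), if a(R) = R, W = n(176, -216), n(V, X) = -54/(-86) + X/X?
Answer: 475029/570868 ≈ 0.83212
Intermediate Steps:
n(V, X) = 70/43 (n(V, X) = -54*(-1/86) + 1 = 27/43 + 1 = 70/43)
W = 70/43 ≈ 1.6279
(W - 22096)/(a(-73) - 26479) = (70/43 - 22096)/(-73 - 26479) = -950058/43/(-26552) = -950058/43*(-1/26552) = 475029/570868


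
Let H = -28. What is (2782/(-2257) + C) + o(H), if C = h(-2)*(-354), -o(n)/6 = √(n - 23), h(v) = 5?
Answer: -3997672/2257 - 6*I*√51 ≈ -1771.2 - 42.849*I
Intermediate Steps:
o(n) = -6*√(-23 + n) (o(n) = -6*√(n - 23) = -6*√(-23 + n))
C = -1770 (C = 5*(-354) = -1770)
(2782/(-2257) + C) + o(H) = (2782/(-2257) - 1770) - 6*√(-23 - 28) = (2782*(-1/2257) - 1770) - 6*I*√51 = (-2782/2257 - 1770) - 6*I*√51 = -3997672/2257 - 6*I*√51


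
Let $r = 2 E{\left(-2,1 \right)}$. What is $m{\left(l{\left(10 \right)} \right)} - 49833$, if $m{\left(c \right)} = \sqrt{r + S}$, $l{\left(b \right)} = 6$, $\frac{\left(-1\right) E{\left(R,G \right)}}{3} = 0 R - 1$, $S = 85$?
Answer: $-49833 + \sqrt{91} \approx -49823.0$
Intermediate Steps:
$E{\left(R,G \right)} = 3$ ($E{\left(R,G \right)} = - 3 \left(0 R - 1\right) = - 3 \left(0 - 1\right) = \left(-3\right) \left(-1\right) = 3$)
$r = 6$ ($r = 2 \cdot 3 = 6$)
$m{\left(c \right)} = \sqrt{91}$ ($m{\left(c \right)} = \sqrt{6 + 85} = \sqrt{91}$)
$m{\left(l{\left(10 \right)} \right)} - 49833 = \sqrt{91} - 49833 = -49833 + \sqrt{91}$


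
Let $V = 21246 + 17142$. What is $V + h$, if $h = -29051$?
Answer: $9337$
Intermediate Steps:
$V = 38388$
$V + h = 38388 - 29051 = 9337$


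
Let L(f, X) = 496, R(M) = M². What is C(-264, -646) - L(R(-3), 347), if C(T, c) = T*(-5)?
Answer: 824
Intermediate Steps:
C(T, c) = -5*T
C(-264, -646) - L(R(-3), 347) = -5*(-264) - 1*496 = 1320 - 496 = 824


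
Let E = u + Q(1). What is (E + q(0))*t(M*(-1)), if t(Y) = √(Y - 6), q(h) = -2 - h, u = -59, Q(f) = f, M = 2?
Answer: -120*I*√2 ≈ -169.71*I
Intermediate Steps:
t(Y) = √(-6 + Y)
E = -58 (E = -59 + 1 = -58)
(E + q(0))*t(M*(-1)) = (-58 + (-2 - 1*0))*√(-6 + 2*(-1)) = (-58 + (-2 + 0))*√(-6 - 2) = (-58 - 2)*√(-8) = -120*I*√2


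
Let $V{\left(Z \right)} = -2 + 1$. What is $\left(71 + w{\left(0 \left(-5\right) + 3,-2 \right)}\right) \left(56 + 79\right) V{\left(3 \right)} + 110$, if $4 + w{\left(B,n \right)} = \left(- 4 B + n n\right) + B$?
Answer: $-8260$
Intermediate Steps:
$V{\left(Z \right)} = -1$
$w{\left(B,n \right)} = -4 + n^{2} - 3 B$ ($w{\left(B,n \right)} = -4 - \left(3 B - n n\right) = -4 - \left(- n^{2} + 3 B\right) = -4 + n^{2} - 3 B$)
$\left(71 + w{\left(0 \left(-5\right) + 3,-2 \right)}\right) \left(56 + 79\right) V{\left(3 \right)} + 110 = \left(71 - \left(4 - 4 + 3 \left(0 \left(-5\right) + 3\right)\right)\right) \left(56 + 79\right) \left(-1\right) + 110 = \left(71 - 3 \left(0 + 3\right)\right) 135 \left(-1\right) + 110 = \left(71 - 9\right) 135 \left(-1\right) + 110 = 62 \cdot 135 \left(-1\right) + 110 = 8370 \left(-1\right) + 110 = -8370 + 110 = -8260$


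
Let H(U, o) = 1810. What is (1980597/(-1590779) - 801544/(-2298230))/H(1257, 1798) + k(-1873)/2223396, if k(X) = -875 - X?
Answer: -2505571860242312/54091600203798459225 ≈ -4.6321e-5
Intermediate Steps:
(1980597/(-1590779) - 801544/(-2298230))/H(1257, 1798) + k(-1873)/2223396 = (1980597/(-1590779) - 801544/(-2298230))/1810 + (-875 - 1*(-1873))/2223396 = (1980597*(-1/1590779) - 801544*(-1/2298230))*(1/1810) + (-875 + 1873)*(1/2223396) = (-1980597/1590779 + 400772/1149115)*(1/1810) + 998*(1/2223396) = -1638394040267/1827988010585*1/1810 + 499/1111698 = -1638394040267/3308658299158850 + 499/1111698 = -2505571860242312/54091600203798459225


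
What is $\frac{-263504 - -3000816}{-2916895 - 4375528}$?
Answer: $- \frac{2737312}{7292423} \approx -0.37536$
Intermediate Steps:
$\frac{-263504 - -3000816}{-2916895 - 4375528} = \frac{-263504 + 3000816}{-7292423} = 2737312 \left(- \frac{1}{7292423}\right) = - \frac{2737312}{7292423}$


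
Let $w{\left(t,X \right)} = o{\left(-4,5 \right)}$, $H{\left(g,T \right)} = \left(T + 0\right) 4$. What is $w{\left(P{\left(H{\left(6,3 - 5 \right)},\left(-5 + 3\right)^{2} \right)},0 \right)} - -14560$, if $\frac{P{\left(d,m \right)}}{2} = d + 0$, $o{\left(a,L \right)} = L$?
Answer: $14565$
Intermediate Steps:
$H{\left(g,T \right)} = 4 T$ ($H{\left(g,T \right)} = T 4 = 4 T$)
$P{\left(d,m \right)} = 2 d$ ($P{\left(d,m \right)} = 2 \left(d + 0\right) = 2 d$)
$w{\left(t,X \right)} = 5$
$w{\left(P{\left(H{\left(6,3 - 5 \right)},\left(-5 + 3\right)^{2} \right)},0 \right)} - -14560 = 5 - -14560 = 5 + 14560 = 14565$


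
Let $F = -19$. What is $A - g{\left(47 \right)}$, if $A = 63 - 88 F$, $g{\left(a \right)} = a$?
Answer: $1688$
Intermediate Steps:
$A = 1735$ ($A = 63 - -1672 = 63 + 1672 = 1735$)
$A - g{\left(47 \right)} = 1735 - 47 = 1688$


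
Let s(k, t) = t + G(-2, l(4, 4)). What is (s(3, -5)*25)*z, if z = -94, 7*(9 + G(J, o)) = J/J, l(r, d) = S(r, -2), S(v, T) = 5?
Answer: 227950/7 ≈ 32564.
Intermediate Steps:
l(r, d) = 5
G(J, o) = -62/7 (G(J, o) = -9 + (J/J)/7 = -9 + (1/7)*1 = -9 + 1/7 = -62/7)
s(k, t) = -62/7 + t (s(k, t) = t - 62/7 = -62/7 + t)
(s(3, -5)*25)*z = ((-62/7 - 5)*25)*(-94) = -97/7*25*(-94) = -2425/7*(-94) = 227950/7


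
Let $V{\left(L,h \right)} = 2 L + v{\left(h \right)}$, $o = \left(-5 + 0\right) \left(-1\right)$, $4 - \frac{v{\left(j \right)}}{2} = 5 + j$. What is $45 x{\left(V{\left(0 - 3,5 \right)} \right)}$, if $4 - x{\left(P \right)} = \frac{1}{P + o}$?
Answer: $\frac{2385}{13} \approx 183.46$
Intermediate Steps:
$v{\left(j \right)} = -2 - 2 j$ ($v{\left(j \right)} = 8 - 2 \left(5 + j\right) = 8 - \left(10 + 2 j\right) = -2 - 2 j$)
$o = 5$ ($o = \left(-5\right) \left(-1\right) = 5$)
$V{\left(L,h \right)} = -2 - 2 h + 2 L$ ($V{\left(L,h \right)} = 2 L - \left(2 + 2 h\right) = -2 - 2 h + 2 L$)
$x{\left(P \right)} = 4 - \frac{1}{5 + P}$ ($x{\left(P \right)} = 4 - \frac{1}{P + 5} = 4 - \frac{1}{5 + P}$)
$45 x{\left(V{\left(0 - 3,5 \right)} \right)} = 45 \frac{19 + 4 \left(-2 - 10 + 2 \left(0 - 3\right)\right)}{5 - \left(12 - 2 \left(0 - 3\right)\right)} = 45 \frac{19 + 4 \left(-2 - 10 + 2 \left(-3\right)\right)}{5 - 18} = 45 \frac{19 + 4 \left(-2 - 10 - 6\right)}{5 - 18} = 45 \frac{19 + 4 \left(-18\right)}{5 - 18} = 45 \frac{19 - 72}{-13} = 45 \left(\left(- \frac{1}{13}\right) \left(-53\right)\right) = 45 \cdot \frac{53}{13} = \frac{2385}{13}$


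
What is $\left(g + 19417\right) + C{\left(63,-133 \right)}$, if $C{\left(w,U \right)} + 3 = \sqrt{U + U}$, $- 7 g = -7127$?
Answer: $\frac{143025}{7} + i \sqrt{266} \approx 20432.0 + 16.31 i$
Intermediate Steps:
$g = \frac{7127}{7}$ ($g = \left(- \frac{1}{7}\right) \left(-7127\right) = \frac{7127}{7} \approx 1018.1$)
$C{\left(w,U \right)} = -3 + \sqrt{2} \sqrt{U}$ ($C{\left(w,U \right)} = -3 + \sqrt{U + U} = -3 + \sqrt{2 U} = -3 + \sqrt{2} \sqrt{U}$)
$\left(g + 19417\right) + C{\left(63,-133 \right)} = \left(\frac{7127}{7} + 19417\right) - \left(3 - \sqrt{2} \sqrt{-133}\right) = \frac{143046}{7} - \left(3 - \sqrt{2} i \sqrt{133}\right) = \frac{143046}{7} - \left(3 - i \sqrt{266}\right) = \frac{143025}{7} + i \sqrt{266}$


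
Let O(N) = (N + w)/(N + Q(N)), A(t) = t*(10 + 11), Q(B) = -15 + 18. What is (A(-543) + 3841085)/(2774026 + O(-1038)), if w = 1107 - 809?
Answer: 396372087/287111765 ≈ 1.3806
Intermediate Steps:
Q(B) = 3
w = 298
A(t) = 21*t (A(t) = t*21 = 21*t)
O(N) = (298 + N)/(3 + N) (O(N) = (N + 298)/(N + 3) = (298 + N)/(3 + N))
(A(-543) + 3841085)/(2774026 + O(-1038)) = (21*(-543) + 3841085)/(2774026 + (298 - 1038)/(3 - 1038)) = (-11403 + 3841085)/(2774026 - 740/(-1035)) = 3829682/(2774026 - 1/1035*(-740)) = 3829682/(2774026 + 148/207) = 3829682/(574223530/207) = 3829682*(207/574223530) = 396372087/287111765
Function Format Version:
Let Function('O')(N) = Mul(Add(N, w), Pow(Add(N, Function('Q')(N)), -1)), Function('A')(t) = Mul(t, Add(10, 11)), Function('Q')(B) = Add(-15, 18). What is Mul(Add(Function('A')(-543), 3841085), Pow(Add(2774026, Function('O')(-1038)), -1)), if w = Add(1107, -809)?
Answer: Rational(396372087, 287111765) ≈ 1.3806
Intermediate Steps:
Function('Q')(B) = 3
w = 298
Function('A')(t) = Mul(21, t) (Function('A')(t) = Mul(t, 21) = Mul(21, t))
Function('O')(N) = Mul(Pow(Add(3, N), -1), Add(298, N)) (Function('O')(N) = Mul(Add(N, 298), Pow(Add(N, 3), -1)) = Mul(Add(298, N), Pow(Add(3, N), -1)) = Mul(Pow(Add(3, N), -1), Add(298, N)))
Mul(Add(Function('A')(-543), 3841085), Pow(Add(2774026, Function('O')(-1038)), -1)) = Mul(Add(Mul(21, -543), 3841085), Pow(Add(2774026, Mul(Pow(Add(3, -1038), -1), Add(298, -1038))), -1)) = Mul(Add(-11403, 3841085), Pow(Add(2774026, Mul(Pow(-1035, -1), -740)), -1)) = Mul(3829682, Pow(Add(2774026, Mul(Rational(-1, 1035), -740)), -1)) = Mul(3829682, Pow(Add(2774026, Rational(148, 207)), -1)) = Mul(3829682, Pow(Rational(574223530, 207), -1)) = Mul(3829682, Rational(207, 574223530)) = Rational(396372087, 287111765)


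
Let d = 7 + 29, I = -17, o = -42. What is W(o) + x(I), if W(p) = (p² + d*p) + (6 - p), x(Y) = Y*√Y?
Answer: 300 - 17*I*√17 ≈ 300.0 - 70.093*I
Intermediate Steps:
x(Y) = Y^(3/2)
d = 36
W(p) = 6 + p² + 35*p (W(p) = (p² + 36*p) + (6 - p) = 6 + p² + 35*p)
W(o) + x(I) = (6 + (-42)² + 35*(-42)) + (-17)^(3/2) = (6 + 1764 - 1470) - 17*I*√17 = 300 - 17*I*√17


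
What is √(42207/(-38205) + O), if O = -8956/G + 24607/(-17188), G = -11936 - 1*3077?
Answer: I*√581897952616371143686915/547697209890 ≈ 1.3928*I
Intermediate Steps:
G = -15013 (G = -11936 - 3077 = -15013)
O = -215489163/258043444 (O = -8956/(-15013) + 24607/(-17188) = -8956*(-1/15013) + 24607*(-1/17188) = 8956/15013 - 24607/17188 = -215489163/258043444 ≈ -0.83509)
√(42207/(-38205) + O) = √(42207/(-38205) - 215489163/258043444) = √(42207*(-1/38205) - 215489163/258043444) = √(-14069/12735 - 215489163/258043444) = √(-6374667704441/3286183259340) = I*√581897952616371143686915/547697209890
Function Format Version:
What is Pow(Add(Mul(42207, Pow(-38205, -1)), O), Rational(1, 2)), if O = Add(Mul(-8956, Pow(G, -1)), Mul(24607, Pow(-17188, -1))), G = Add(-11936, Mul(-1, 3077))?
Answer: Mul(Rational(1, 547697209890), I, Pow(581897952616371143686915, Rational(1, 2))) ≈ Mul(1.3928, I)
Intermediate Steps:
G = -15013 (G = Add(-11936, -3077) = -15013)
O = Rational(-215489163, 258043444) (O = Add(Mul(-8956, Pow(-15013, -1)), Mul(24607, Pow(-17188, -1))) = Add(Mul(-8956, Rational(-1, 15013)), Mul(24607, Rational(-1, 17188))) = Add(Rational(8956, 15013), Rational(-24607, 17188)) = Rational(-215489163, 258043444) ≈ -0.83509)
Pow(Add(Mul(42207, Pow(-38205, -1)), O), Rational(1, 2)) = Pow(Add(Mul(42207, Pow(-38205, -1)), Rational(-215489163, 258043444)), Rational(1, 2)) = Pow(Add(Mul(42207, Rational(-1, 38205)), Rational(-215489163, 258043444)), Rational(1, 2)) = Pow(Add(Rational(-14069, 12735), Rational(-215489163, 258043444)), Rational(1, 2)) = Pow(Rational(-6374667704441, 3286183259340), Rational(1, 2)) = Mul(Rational(1, 547697209890), I, Pow(581897952616371143686915, Rational(1, 2)))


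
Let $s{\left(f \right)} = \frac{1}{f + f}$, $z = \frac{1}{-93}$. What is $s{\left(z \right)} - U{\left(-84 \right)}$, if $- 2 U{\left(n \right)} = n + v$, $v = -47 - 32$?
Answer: $-128$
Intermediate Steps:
$v = -79$ ($v = -47 - 32 = -79$)
$z = - \frac{1}{93} \approx -0.010753$
$s{\left(f \right)} = \frac{1}{2 f}$
$U{\left(n \right)} = \frac{79}{2} - \frac{n}{2}$ ($U{\left(n \right)} = - \frac{n - 79}{2} = - \frac{-79 + n}{2} = \frac{79}{2} - \frac{n}{2}$)
$s{\left(z \right)} - U{\left(-84 \right)} = \frac{1}{2 \left(- \frac{1}{93}\right)} - \left(\frac{79}{2} - -42\right) = \frac{1}{2} \left(-93\right) - \left(\frac{79}{2} + 42\right) = - \frac{93}{2} - \frac{163}{2} = -128$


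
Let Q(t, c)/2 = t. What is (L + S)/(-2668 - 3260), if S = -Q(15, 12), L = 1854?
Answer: -4/13 ≈ -0.30769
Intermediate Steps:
Q(t, c) = 2*t
S = -30 (S = -2*15 = -1*30 = -30)
(L + S)/(-2668 - 3260) = (1854 - 30)/(-2668 - 3260) = 1824/(-5928) = 1824*(-1/5928) = -4/13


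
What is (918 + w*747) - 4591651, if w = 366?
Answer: -4317331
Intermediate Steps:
(918 + w*747) - 4591651 = (918 + 366*747) - 4591651 = (918 + 273402) - 4591651 = 274320 - 4591651 = -4317331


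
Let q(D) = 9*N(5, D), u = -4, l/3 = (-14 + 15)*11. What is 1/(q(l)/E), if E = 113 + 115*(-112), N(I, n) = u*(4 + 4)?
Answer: 12767/288 ≈ 44.330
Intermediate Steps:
l = 33 (l = 3*((-14 + 15)*11) = 3*(1*11) = 3*11 = 33)
N(I, n) = -32 (N(I, n) = -4*(4 + 4) = -4*8 = -32)
q(D) = -288 (q(D) = 9*(-32) = -288)
E = -12767 (E = 113 - 12880 = -12767)
1/(q(l)/E) = 1/(-288/(-12767)) = 1/(-288*(-1/12767)) = 1/(288/12767) = 12767/288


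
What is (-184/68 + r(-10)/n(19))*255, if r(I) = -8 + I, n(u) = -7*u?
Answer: -87180/133 ≈ -655.49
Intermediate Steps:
(-184/68 + r(-10)/n(19))*255 = (-184/68 + (-8 - 10)/((-7*19)))*255 = (-184*1/68 - 18/(-133))*255 = (-46/17 - 18*(-1/133))*255 = (-46/17 + 18/133)*255 = -5812/2261*255 = -87180/133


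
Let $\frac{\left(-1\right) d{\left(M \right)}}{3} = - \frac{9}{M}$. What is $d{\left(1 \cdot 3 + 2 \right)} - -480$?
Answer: $\frac{2427}{5} \approx 485.4$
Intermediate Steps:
$d{\left(M \right)} = \frac{27}{M}$ ($d{\left(M \right)} = - 3 \left(- \frac{9}{M}\right) = \frac{27}{M}$)
$d{\left(1 \cdot 3 + 2 \right)} - -480 = \frac{27}{1 \cdot 3 + 2} - -480 = \frac{27}{3 + 2} + 480 = \frac{27}{5} + 480 = \frac{2427}{5}$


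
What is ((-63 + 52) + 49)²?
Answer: 1444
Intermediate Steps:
((-63 + 52) + 49)² = (-11 + 49)² = 38² = 1444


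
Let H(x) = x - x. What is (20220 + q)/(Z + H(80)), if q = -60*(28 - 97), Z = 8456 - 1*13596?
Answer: -1218/257 ≈ -4.7393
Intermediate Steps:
Z = -5140 (Z = 8456 - 13596 = -5140)
q = 4140 (q = -60*(-69) = 4140)
H(x) = 0
(20220 + q)/(Z + H(80)) = (20220 + 4140)/(-5140 + 0) = 24360/(-5140) = 24360*(-1/5140) = -1218/257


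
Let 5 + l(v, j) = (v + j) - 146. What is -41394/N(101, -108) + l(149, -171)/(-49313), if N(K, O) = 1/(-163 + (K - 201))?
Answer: 536851990859/49313 ≈ 1.0887e+7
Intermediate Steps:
l(v, j) = -151 + j + v (l(v, j) = -5 + ((v + j) - 146) = -5 + ((j + v) - 146) = -5 + (-146 + j + v) = -151 + j + v)
N(K, O) = 1/(-364 + K) (N(K, O) = 1/(-163 + (-201 + K)) = 1/(-364 + K))
-41394/N(101, -108) + l(149, -171)/(-49313) = -41394/(1/(-364 + 101)) + (-151 - 171 + 149)/(-49313) = -41394/(1/(-263)) - 173*(-1/49313) = -41394/(-1/263) + 173/49313 = -41394*(-263) + 173/49313 = 10886622 + 173/49313 = 536851990859/49313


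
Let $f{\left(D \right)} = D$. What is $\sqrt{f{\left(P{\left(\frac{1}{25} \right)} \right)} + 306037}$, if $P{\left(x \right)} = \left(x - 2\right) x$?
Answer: $\frac{18 \sqrt{590349}}{25} \approx 553.21$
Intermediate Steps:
$P{\left(x \right)} = x \left(-2 + x\right)$ ($P{\left(x \right)} = \left(-2 + x\right) x = x \left(-2 + x\right)$)
$\sqrt{f{\left(P{\left(\frac{1}{25} \right)} \right)} + 306037} = \sqrt{\frac{-2 + \frac{1}{25}}{25} + 306037} = \sqrt{\frac{1}{25} \left(- \frac{49}{25}\right) + 306037} = \sqrt{- \frac{49}{625} + 306037} = \sqrt{\frac{191273076}{625}} = \frac{18 \sqrt{590349}}{25}$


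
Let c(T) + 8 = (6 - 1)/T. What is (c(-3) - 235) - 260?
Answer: -1514/3 ≈ -504.67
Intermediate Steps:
c(T) = -8 + 5/T (c(T) = -8 + (6 - 1)/T = -8 + 5/T)
(c(-3) - 235) - 260 = ((-8 + 5/(-3)) - 235) - 260 = ((-8 + 5*(-⅓)) - 235) - 260 = ((-8 - 5/3) - 235) - 260 = (-29/3 - 235) - 260 = -734/3 - 260 = -1514/3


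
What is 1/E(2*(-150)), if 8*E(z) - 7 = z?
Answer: -8/293 ≈ -0.027304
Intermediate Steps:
E(z) = 7/8 + z/8
1/E(2*(-150)) = 1/(7/8 + (2*(-150))/8) = 1/(7/8 + (⅛)*(-300)) = 1/(7/8 - 75/2) = 1/(-293/8) = -8/293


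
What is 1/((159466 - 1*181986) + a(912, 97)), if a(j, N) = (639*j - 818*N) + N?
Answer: 1/480999 ≈ 2.0790e-6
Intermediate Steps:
a(j, N) = -817*N + 639*j (a(j, N) = (-818*N + 639*j) + N = -817*N + 639*j)
1/((159466 - 1*181986) + a(912, 97)) = 1/((159466 - 1*181986) + (-817*97 + 639*912)) = 1/((159466 - 181986) + (-79249 + 582768)) = 1/(-22520 + 503519) = 1/480999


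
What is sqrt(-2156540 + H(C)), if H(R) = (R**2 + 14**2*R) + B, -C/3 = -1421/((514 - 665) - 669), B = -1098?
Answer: I*sqrt(1451462767391)/820 ≈ 1469.2*I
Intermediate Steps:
C = -4263/820 (C = -(-4263)/((514 - 665) - 669) = -(-4263)/(-151 - 669) = -(-4263)/(-820) = -(-4263)*(-1)/820 = -3*1421/820 = -4263/820 ≈ -5.1988)
H(R) = -1098 + R**2 + 196*R (H(R) = (R**2 + 14**2*R) - 1098 = (R**2 + 196*R) - 1098 = -1098 + R**2 + 196*R)
sqrt(-2156540 + H(C)) = sqrt(-2156540 + (-1098 + (-4263/820)**2 + 196*(-4263/820))) = sqrt(-2156540 + (-1098 + 18173169/672400 - 208887/205)) = sqrt(-2156540 - 1405271391/672400) = sqrt(-1451462767391/672400) = I*sqrt(1451462767391)/820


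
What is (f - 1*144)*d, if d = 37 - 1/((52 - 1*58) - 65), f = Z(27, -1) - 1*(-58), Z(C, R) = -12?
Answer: -257544/71 ≈ -3627.4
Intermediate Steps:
f = 46 (f = -12 - 1*(-58) = -12 + 58 = 46)
d = 2628/71 (d = 37 - 1/((52 - 58) - 65) = 37 - 1/(-6 - 65) = 37 - 1/(-71) = 37 - 1*(-1/71) = 37 + 1/71 = 2628/71 ≈ 37.014)
(f - 1*144)*d = (46 - 1*144)*(2628/71) = (46 - 144)*(2628/71) = -98*2628/71 = -257544/71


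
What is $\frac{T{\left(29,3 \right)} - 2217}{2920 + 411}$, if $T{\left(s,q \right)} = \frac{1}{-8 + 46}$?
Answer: $- \frac{84245}{126578} \approx -0.66556$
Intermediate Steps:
$T{\left(s,q \right)} = \frac{1}{38}$
$\frac{T{\left(29,3 \right)} - 2217}{2920 + 411} = \frac{\frac{1}{38} - 2217}{2920 + 411} = - \frac{84245}{38 \cdot 3331} = \left(- \frac{84245}{38}\right) \frac{1}{3331} = - \frac{84245}{126578}$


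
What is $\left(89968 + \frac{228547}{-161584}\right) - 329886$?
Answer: $- \frac{38767138659}{161584} \approx -2.3992 \cdot 10^{5}$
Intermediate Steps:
$\left(89968 + \frac{228547}{-161584}\right) - 329886 = \left(89968 + 228547 \left(- \frac{1}{161584}\right)\right) - 329886 = \left(89968 - \frac{228547}{161584}\right) - 329886 = \frac{14537160765}{161584} - 329886 = - \frac{38767138659}{161584}$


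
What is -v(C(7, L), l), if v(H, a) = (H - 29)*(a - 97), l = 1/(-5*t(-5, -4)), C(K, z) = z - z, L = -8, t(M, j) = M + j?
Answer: -126556/45 ≈ -2812.4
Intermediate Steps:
C(K, z) = 0
l = 1/45 (l = 1/(-5*(-5 - 4)) = 1/(-5*(-9)) = 1/45 ≈ 0.022222)
v(H, a) = (-97 + a)*(-29 + H) (v(H, a) = (-29 + H)*(-97 + a) = (-97 + a)*(-29 + H))
-v(C(7, L), l) = -(2813 - 97*0 - 29*1/45 + 0*(1/45)) = -(2813 + 0 - 29/45 + 0) = -1*126556/45 = -126556/45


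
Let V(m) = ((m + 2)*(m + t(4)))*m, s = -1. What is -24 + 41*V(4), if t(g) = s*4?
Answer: -24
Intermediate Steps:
t(g) = -4 (t(g) = -1*4 = -4)
V(m) = m*(-4 + m)*(2 + m) (V(m) = ((m + 2)*(m - 4))*m = ((2 + m)*(-4 + m))*m = ((-4 + m)*(2 + m))*m = m*(-4 + m)*(2 + m))
-24 + 41*V(4) = -24 + 41*(4*(-8 + 4² - 2*4)) = -24 + 41*(4*(-8 + 16 - 8)) = -24 + 41*(4*0) = -24 + 41*0 = -24 + 0 = -24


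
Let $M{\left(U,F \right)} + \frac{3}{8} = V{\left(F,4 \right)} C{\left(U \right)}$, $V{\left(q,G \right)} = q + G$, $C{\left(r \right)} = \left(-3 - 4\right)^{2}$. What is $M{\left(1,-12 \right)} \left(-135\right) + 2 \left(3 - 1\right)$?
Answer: $\frac{423797}{8} \approx 52975.0$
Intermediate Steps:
$C{\left(r \right)} = 49$ ($C{\left(r \right)} = \left(-7\right)^{2} = 49$)
$V{\left(q,G \right)} = G + q$
$M{\left(U,F \right)} = \frac{1565}{8} + 49 F$ ($M{\left(U,F \right)} = - \frac{3}{8} + \left(4 + F\right) 49 = - \frac{3}{8} + \left(196 + 49 F\right) = \frac{1565}{8} + 49 F$)
$M{\left(1,-12 \right)} \left(-135\right) + 2 \left(3 - 1\right) = \left(\frac{1565}{8} + 49 \left(-12\right)\right) \left(-135\right) + 2 \left(3 - 1\right) = \left(\frac{1565}{8} - 588\right) \left(-135\right) + 2 \cdot 2 = \left(- \frac{3139}{8}\right) \left(-135\right) + 4 = \frac{423765}{8} + 4 = \frac{423797}{8}$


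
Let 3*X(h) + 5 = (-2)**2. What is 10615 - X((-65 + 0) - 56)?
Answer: 31846/3 ≈ 10615.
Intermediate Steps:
X(h) = -1/3 (X(h) = -5/3 + (1/3)*(-2)**2 = -5/3 + (1/3)*4 = -5/3 + 4/3 = -1/3)
10615 - X((-65 + 0) - 56) = 10615 - 1*(-1/3) = 10615 + 1/3 = 31846/3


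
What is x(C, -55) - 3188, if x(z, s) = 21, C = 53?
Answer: -3167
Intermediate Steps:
x(C, -55) - 3188 = 21 - 3188 = -3167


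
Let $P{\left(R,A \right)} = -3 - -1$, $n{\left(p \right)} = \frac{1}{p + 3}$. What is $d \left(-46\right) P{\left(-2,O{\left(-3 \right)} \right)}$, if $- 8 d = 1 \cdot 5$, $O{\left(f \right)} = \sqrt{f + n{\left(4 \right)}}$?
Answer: $- \frac{115}{2} \approx -57.5$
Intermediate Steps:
$n{\left(p \right)} = \frac{1}{3 + p}$
$O{\left(f \right)} = \sqrt{\frac{1}{7} + f}$ ($O{\left(f \right)} = \sqrt{f + \frac{1}{3 + 4}} = \sqrt{f + \frac{1}{7}} = \sqrt{\frac{1}{7} + f}$)
$d = - \frac{5}{8}$ ($d = - \frac{1 \cdot 5}{8} = \left(- \frac{1}{8}\right) 5 = - \frac{5}{8} \approx -0.625$)
$P{\left(R,A \right)} = -2$ ($P{\left(R,A \right)} = -3 + 1 = -2$)
$d \left(-46\right) P{\left(-2,O{\left(-3 \right)} \right)} = \left(- \frac{5}{8}\right) \left(-46\right) \left(-2\right) = \frac{115}{4} \left(-2\right) = - \frac{115}{2}$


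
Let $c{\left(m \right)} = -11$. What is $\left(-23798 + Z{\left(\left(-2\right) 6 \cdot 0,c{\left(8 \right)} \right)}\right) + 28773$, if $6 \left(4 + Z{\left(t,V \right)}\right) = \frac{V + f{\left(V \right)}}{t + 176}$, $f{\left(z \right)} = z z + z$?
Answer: $\frac{159075}{32} \approx 4971.1$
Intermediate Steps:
$f{\left(z \right)} = z + z^{2}$ ($f{\left(z \right)} = z^{2} + z = z + z^{2}$)
$Z{\left(t,V \right)} = -4 + \frac{V + V \left(1 + V\right)}{6 \left(176 + t\right)}$ ($Z{\left(t,V \right)} = -4 + \frac{\left(V + V \left(1 + V\right)\right) \frac{1}{t + 176}}{6} = -4 + \frac{\left(V + V \left(1 + V\right)\right) \frac{1}{176 + t}}{6} = -4 + \frac{\frac{1}{176 + t} \left(V + V \left(1 + V\right)\right)}{6} = -4 + \frac{V + V \left(1 + V\right)}{6 \left(176 + t\right)}$)
$\left(-23798 + Z{\left(\left(-2\right) 6 \cdot 0,c{\left(8 \right)} \right)}\right) + 28773 = \left(-23798 + \frac{-4224 - 11 - 24 \left(-2\right) 6 \cdot 0 - 11 \left(1 - 11\right)}{6 \left(176 + \left(-2\right) 6 \cdot 0\right)}\right) + 28773 = \left(-23798 + \frac{-4224 - 11 - 24 \left(\left(-12\right) 0\right) - -110}{6 \left(176 - 0\right)}\right) + 28773 = \left(-23798 + \frac{-4224 - 11 - 0 + 110}{6 \left(176 + 0\right)}\right) + 28773 = \left(-23798 + \frac{-4224 - 11 + 0 + 110}{6 \cdot 176}\right) + 28773 = \left(-23798 + \frac{1}{6} \cdot \frac{1}{176} \left(-4125\right)\right) + 28773 = \left(-23798 - \frac{125}{32}\right) + 28773 = - \frac{761661}{32} + 28773 = \frac{159075}{32}$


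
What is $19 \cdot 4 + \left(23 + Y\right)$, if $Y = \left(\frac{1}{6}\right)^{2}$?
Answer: $\frac{3565}{36} \approx 99.028$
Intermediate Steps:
$Y = \frac{1}{36}$ ($Y = \left(\frac{1}{6}\right)^{2} = \frac{1}{36} \approx 0.027778$)
$19 \cdot 4 + \left(23 + Y\right) = 19 \cdot 4 + \left(23 + \frac{1}{36}\right) = 76 + \frac{829}{36} = \frac{3565}{36}$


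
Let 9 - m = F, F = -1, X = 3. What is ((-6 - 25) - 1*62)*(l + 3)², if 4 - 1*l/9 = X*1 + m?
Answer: -565812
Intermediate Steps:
m = 10 (m = 9 - 1*(-1) = 9 + 1 = 10)
l = -81 (l = 36 - 9*(3*1 + 10) = 36 - 9*(3 + 10) = 36 - 9*13 = 36 - 117 = -81)
((-6 - 25) - 1*62)*(l + 3)² = ((-6 - 25) - 1*62)*(-81 + 3)² = (-31 - 62)*(-78)² = -93*6084 = -565812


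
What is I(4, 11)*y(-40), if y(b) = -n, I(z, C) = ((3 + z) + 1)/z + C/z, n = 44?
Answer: -209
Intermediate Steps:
I(z, C) = C/z + (4 + z)/z (I(z, C) = (4 + z)/z + C/z = C/z + (4 + z)/z)
y(b) = -44 (y(b) = -1*44 = -44)
I(4, 11)*y(-40) = ((4 + 11 + 4)/4)*(-44) = ((1/4)*19)*(-44) = (19/4)*(-44) = -209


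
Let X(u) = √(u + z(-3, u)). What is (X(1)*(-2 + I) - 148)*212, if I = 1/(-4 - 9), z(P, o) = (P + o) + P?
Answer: -31376 - 11448*I/13 ≈ -31376.0 - 880.62*I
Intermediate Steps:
z(P, o) = o + 2*P
I = -1/13 (I = 1/(-13) = -1/13 ≈ -0.076923)
X(u) = √(-6 + 2*u) (X(u) = √(u + (u + 2*(-3))) = √(u + (u - 6)) = √(u + (-6 + u)) = √(-6 + 2*u))
(X(1)*(-2 + I) - 148)*212 = (√(-6 + 2*1)*(-2 - 1/13) - 148)*212 = (√(-6 + 2)*(-27/13) - 148)*212 = (√(-4)*(-27/13) - 148)*212 = ((2*I)*(-27/13) - 148)*212 = (-54*I/13 - 148)*212 = (-148 - 54*I/13)*212 = -31376 - 11448*I/13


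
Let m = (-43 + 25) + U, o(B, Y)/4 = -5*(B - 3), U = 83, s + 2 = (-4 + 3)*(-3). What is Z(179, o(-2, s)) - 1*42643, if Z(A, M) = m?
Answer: -42578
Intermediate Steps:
s = 1 (s = -2 + (-4 + 3)*(-3) = -2 - 1*(-3) = -2 + 3 = 1)
o(B, Y) = 60 - 20*B (o(B, Y) = 4*(-5*(B - 3)) = 4*(-5*(-3 + B)) = 4*(15 - 5*B) = 60 - 20*B)
m = 65 (m = (-43 + 25) + 83 = -18 + 83 = 65)
Z(A, M) = 65
Z(179, o(-2, s)) - 1*42643 = 65 - 1*42643 = 65 - 42643 = -42578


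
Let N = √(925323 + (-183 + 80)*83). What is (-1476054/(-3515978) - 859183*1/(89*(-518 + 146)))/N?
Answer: 1534868860903*√916774/53359455336646488 ≈ 0.027542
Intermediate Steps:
N = √916774 (N = √(925323 - 103*83) = √(925323 - 8549) = √916774 ≈ 957.48)
(-1476054/(-3515978) - 859183*1/(89*(-518 + 146)))/N = (-1476054/(-3515978) - 859183*1/(89*(-518 + 146)))/(√916774) = (-1476054*(-1/3515978) - 859183/((-372*89)))*(√916774/916774) = (738027/1757989 - 859183/(-33108))*(√916774/916774) = (738027/1757989 - 859183*(-1/33108))*(√916774/916774) = (738027/1757989 + 859183/33108)*(√916774/916774) = 1534868860903*(√916774/916774)/58203499812 = 1534868860903*√916774/53359455336646488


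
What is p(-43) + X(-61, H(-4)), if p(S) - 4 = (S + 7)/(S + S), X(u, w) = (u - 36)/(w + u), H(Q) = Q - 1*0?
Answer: 16521/2795 ≈ 5.9109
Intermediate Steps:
H(Q) = Q (H(Q) = Q + 0 = Q)
X(u, w) = (-36 + u)/(u + w)
p(S) = 4 + (7 + S)/(2*S) (p(S) = 4 + (S + 7)/(S + S) = 4 + (7 + S)/((2*S)) = 4 + (7 + S)*(1/(2*S)) = 4 + (7 + S)/(2*S))
p(-43) + X(-61, H(-4)) = (½)*(7 + 9*(-43))/(-43) + (-36 - 61)/(-61 - 4) = (½)*(-1/43)*(7 - 387) - 97/(-65) = (½)*(-1/43)*(-380) - 1/65*(-97) = 190/43 + 97/65 = 16521/2795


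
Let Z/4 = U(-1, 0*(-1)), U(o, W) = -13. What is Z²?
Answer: 2704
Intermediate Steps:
Z = -52 (Z = 4*(-13) = -52)
Z² = (-52)² = 2704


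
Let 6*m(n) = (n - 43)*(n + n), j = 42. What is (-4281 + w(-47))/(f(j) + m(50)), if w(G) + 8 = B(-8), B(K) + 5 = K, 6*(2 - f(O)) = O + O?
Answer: -6453/157 ≈ -41.102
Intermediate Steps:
f(O) = 2 - O/3 (f(O) = 2 - (O + O)/6 = 2 - O/3)
B(K) = -5 + K
w(G) = -21 (w(G) = -8 + (-5 - 8) = -8 - 13 = -21)
m(n) = n*(-43 + n)/3 (m(n) = ((n - 43)*(n + n))/6 = ((-43 + n)*(2*n))/6 = (2*n*(-43 + n))/6 = n*(-43 + n)/3)
(-4281 + w(-47))/(f(j) + m(50)) = (-4281 - 21)/((2 - ⅓*42) + (⅓)*50*(-43 + 50)) = -4302/((2 - 14) + (⅓)*50*7) = -4302/(-12 + 350/3) = -4302/314/3 = -4302*3/314 = -6453/157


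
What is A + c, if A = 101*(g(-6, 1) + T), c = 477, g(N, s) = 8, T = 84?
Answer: 9769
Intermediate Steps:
A = 9292 (A = 101*(8 + 84) = 101*92 = 9292)
A + c = 9292 + 477 = 9769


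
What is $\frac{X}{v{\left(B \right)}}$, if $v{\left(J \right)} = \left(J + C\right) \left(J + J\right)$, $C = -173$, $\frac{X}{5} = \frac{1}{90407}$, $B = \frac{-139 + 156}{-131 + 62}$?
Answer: $\frac{23805}{36744659452} \approx 6.4785 \cdot 10^{-7}$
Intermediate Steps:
$B = - \frac{17}{69}$ ($B = \frac{17}{-69} = 17 \left(- \frac{1}{69}\right) = - \frac{17}{69} \approx -0.24638$)
$X = \frac{5}{90407} \approx 5.5305 \cdot 10^{-5}$
$v{\left(J \right)} = 2 J \left(-173 + J\right)$ ($v{\left(J \right)} = \left(J - 173\right) \left(J + J\right) = \left(-173 + J\right) 2 J = 2 J \left(-173 + J\right)$)
$\frac{X}{v{\left(B \right)}} = \frac{5}{90407 \cdot 2 \left(- \frac{17}{69}\right) \left(-173 - \frac{17}{69}\right)} = \frac{5}{90407 \cdot 2 \left(- \frac{17}{69}\right) \left(- \frac{11954}{69}\right)} = \frac{5}{90407 \cdot \frac{406436}{4761}} = \frac{5}{90407} \cdot \frac{4761}{406436} = \frac{23805}{36744659452}$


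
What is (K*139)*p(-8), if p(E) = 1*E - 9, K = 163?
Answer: -385169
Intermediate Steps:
p(E) = -9 + E (p(E) = E - 9 = -9 + E)
(K*139)*p(-8) = (163*139)*(-9 - 8) = 22657*(-17) = -385169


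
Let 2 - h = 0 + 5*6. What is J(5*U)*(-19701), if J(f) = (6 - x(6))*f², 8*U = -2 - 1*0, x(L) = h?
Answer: -8372925/8 ≈ -1.0466e+6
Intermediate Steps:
h = -28 (h = 2 - (0 + 5*6) = 2 - (0 + 30) = 2 - 1*30 = 2 - 30 = -28)
x(L) = -28
U = -¼ (U = (-2 - 1*0)/8 = (-2 + 0)/8 = (⅛)*(-2) = -¼ ≈ -0.25000)
J(f) = 34*f² (J(f) = (6 - 1*(-28))*f² = (6 + 28)*f² = 34*f²)
J(5*U)*(-19701) = (34*(5*(-¼))²)*(-19701) = (34*(-5/4)²)*(-19701) = (34*(25/16))*(-19701) = (425/8)*(-19701) = -8372925/8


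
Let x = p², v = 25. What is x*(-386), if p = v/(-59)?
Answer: -241250/3481 ≈ -69.305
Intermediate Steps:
p = -25/59 (p = 25/(-59) = 25*(-1/59) = -25/59 ≈ -0.42373)
x = 625/3481 (x = (-25/59)² = 625/3481 ≈ 0.17955)
x*(-386) = (625/3481)*(-386) = -241250/3481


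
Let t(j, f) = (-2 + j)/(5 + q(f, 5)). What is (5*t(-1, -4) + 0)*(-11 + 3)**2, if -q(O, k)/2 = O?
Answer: -960/13 ≈ -73.846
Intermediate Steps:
q(O, k) = -2*O
t(j, f) = (-2 + j)/(5 - 2*f)
(5*t(-1, -4) + 0)*(-11 + 3)**2 = (5*((2 - 1*(-1))/(-5 + 2*(-4))) + 0)*(-11 + 3)**2 = (5*((2 + 1)/(-5 - 8)) + 0)*(-8)**2 = (5*(3/(-13)) + 0)*64 = (5*(-1/13*3) + 0)*64 = (5*(-3/13) + 0)*64 = (-15/13 + 0)*64 = -15/13*64 = -960/13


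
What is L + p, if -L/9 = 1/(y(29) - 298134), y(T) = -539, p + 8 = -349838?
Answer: -104489554349/298673 ≈ -3.4985e+5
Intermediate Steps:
p = -349846 (p = -8 - 349838 = -349846)
L = 9/298673 (L = -9/(-539 - 298134) = -9/(-298673) = -9*(-1/298673) = 9/298673 ≈ 3.0133e-5)
L + p = 9/298673 - 349846 = -104489554349/298673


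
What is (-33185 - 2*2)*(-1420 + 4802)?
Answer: -112245198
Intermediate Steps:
(-33185 - 2*2)*(-1420 + 4802) = (-33185 - 4)*3382 = -33189*3382 = -112245198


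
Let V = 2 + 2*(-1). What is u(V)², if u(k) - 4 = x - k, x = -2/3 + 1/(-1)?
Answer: 49/9 ≈ 5.4444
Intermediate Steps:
x = -5/3 (x = -2*⅓ + 1*(-1) = -⅔ - 1 = -5/3 ≈ -1.6667)
V = 0 (V = 2 - 2 = 0)
u(k) = 7/3 - k (u(k) = 4 + (-5/3 - k) = 7/3 - k)
u(V)² = (7/3 - 1*0)² = (7/3 + 0)² = (7/3)² = 49/9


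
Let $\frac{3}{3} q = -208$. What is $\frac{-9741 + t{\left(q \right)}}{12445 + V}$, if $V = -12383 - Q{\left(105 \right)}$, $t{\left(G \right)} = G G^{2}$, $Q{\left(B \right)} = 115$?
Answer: $\frac{9008653}{53} \approx 1.6997 \cdot 10^{5}$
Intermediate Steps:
$q = -208$
$t{\left(G \right)} = G^{3}$
$V = -12498$ ($V = -12383 - 115 = -12498$)
$\frac{-9741 + t{\left(q \right)}}{12445 + V} = \frac{-9741 + \left(-208\right)^{3}}{12445 - 12498} = \frac{-9741 - 8998912}{-53} = \left(-9008653\right) \left(- \frac{1}{53}\right) = \frac{9008653}{53}$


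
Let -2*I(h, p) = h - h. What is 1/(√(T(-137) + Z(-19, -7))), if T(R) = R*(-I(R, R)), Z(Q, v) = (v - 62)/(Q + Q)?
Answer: √2622/69 ≈ 0.74211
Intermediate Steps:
Z(Q, v) = (-62 + v)/(2*Q) (Z(Q, v) = (-62 + v)/((2*Q)) = (-62 + v)*(1/(2*Q)) = (-62 + v)/(2*Q))
I(h, p) = 0 (I(h, p) = -(h - h)/2 = -½*0 = 0)
T(R) = 0 (T(R) = R*(-1*0) = R*0 = 0)
1/(√(T(-137) + Z(-19, -7))) = 1/(√(0 + (½)*(-62 - 7)/(-19))) = 1/(√(0 + (½)*(-1/19)*(-69))) = 1/(√(0 + 69/38)) = 1/(√(69/38)) = 1/(√2622/38) = √2622/69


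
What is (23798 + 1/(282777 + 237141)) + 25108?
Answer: 25427109709/519918 ≈ 48906.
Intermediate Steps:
(23798 + 1/(282777 + 237141)) + 25108 = (23798 + 1/519918) + 25108 = 12373008565/519918 + 25108 = 25427109709/519918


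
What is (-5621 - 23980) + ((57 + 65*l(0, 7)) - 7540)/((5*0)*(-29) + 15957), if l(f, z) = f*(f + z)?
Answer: -472350640/15957 ≈ -29601.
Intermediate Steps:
(-5621 - 23980) + ((57 + 65*l(0, 7)) - 7540)/((5*0)*(-29) + 15957) = (-5621 - 23980) + ((57 + 65*(0*(0 + 7))) - 7540)/((5*0)*(-29) + 15957) = -29601 + ((57 + 65*(0*7)) - 7540)/(0*(-29) + 15957) = -29601 + ((57 + 65*0) - 7540)/(0 + 15957) = -29601 + ((57 + 0) - 7540)/15957 = -29601 + (57 - 7540)*(1/15957) = -29601 - 7483*1/15957 = -29601 - 7483/15957 = -472350640/15957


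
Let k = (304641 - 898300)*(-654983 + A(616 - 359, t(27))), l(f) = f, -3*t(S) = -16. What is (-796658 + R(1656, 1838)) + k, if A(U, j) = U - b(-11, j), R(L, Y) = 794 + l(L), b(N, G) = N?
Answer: 388676657977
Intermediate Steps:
t(S) = 16/3 (t(S) = -1/3*(-16) = 16/3)
R(L, Y) = 794 + L
A(U, j) = 11 + U (A(U, j) = U - 1*(-11) = U + 11 = 11 + U)
k = 388677452185 (k = (304641 - 898300)*(-654983 + (11 + (616 - 359))) = -593659*(-654983 + (11 + 257)) = -593659*(-654983 + 268) = -593659*(-654715) = 388677452185)
(-796658 + R(1656, 1838)) + k = (-796658 + (794 + 1656)) + 388677452185 = (-796658 + 2450) + 388677452185 = -794208 + 388677452185 = 388676657977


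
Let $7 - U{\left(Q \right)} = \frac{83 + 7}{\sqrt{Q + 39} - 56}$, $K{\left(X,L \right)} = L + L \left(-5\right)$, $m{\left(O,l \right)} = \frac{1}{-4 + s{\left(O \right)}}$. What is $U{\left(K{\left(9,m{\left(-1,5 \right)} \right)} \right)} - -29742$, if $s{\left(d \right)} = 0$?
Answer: $\frac{1279277}{43} + \frac{5 \sqrt{10}}{86} \approx 29751.0$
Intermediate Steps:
$m{\left(O,l \right)} = - \frac{1}{4}$ ($m{\left(O,l \right)} = \frac{1}{-4 + 0} = \frac{1}{-4} = - \frac{1}{4}$)
$K{\left(X,L \right)} = - 4 L$ ($K{\left(X,L \right)} = L - 5 L = - 4 L$)
$U{\left(Q \right)} = 7 - \frac{90}{-56 + \sqrt{39 + Q}}$ ($U{\left(Q \right)} = 7 - \frac{83 + 7}{\sqrt{Q + 39} - 56} = 7 - \frac{90}{\sqrt{39 + Q} - 56} = 7 - \frac{90}{-56 + \sqrt{39 + Q}}$)
$U{\left(K{\left(9,m{\left(-1,5 \right)} \right)} \right)} - -29742 = \frac{-482 + 7 \sqrt{39 - -1}}{-56 + \sqrt{39 - -1}} - -29742 = \frac{-482 + 7 \sqrt{39 + 1}}{-56 + \sqrt{39 + 1}} + 29742 = \frac{-482 + 7 \sqrt{40}}{-56 + \sqrt{40}} + 29742 = \frac{-482 + 7 \cdot 2 \sqrt{10}}{-56 + 2 \sqrt{10}} + 29742 = \frac{-482 + 14 \sqrt{10}}{-56 + 2 \sqrt{10}} + 29742 = 29742 + \frac{-482 + 14 \sqrt{10}}{-56 + 2 \sqrt{10}}$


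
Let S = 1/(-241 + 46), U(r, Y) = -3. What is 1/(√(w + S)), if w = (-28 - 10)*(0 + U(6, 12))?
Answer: √4334655/22229 ≈ 0.093661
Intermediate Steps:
S = -1/195 (S = 1/(-195) = -1/195 ≈ -0.0051282)
w = 114 (w = (-28 - 10)*(0 - 3) = -38*(-3) = 114)
1/(√(w + S)) = 1/(√(114 - 1/195)) = 1/(√(22229/195)) = 1/(√4334655/195) = √4334655/22229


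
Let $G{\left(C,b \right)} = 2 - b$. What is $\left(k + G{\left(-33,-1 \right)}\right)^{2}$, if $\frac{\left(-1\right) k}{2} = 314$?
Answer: $390625$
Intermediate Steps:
$k = -628$ ($k = \left(-2\right) 314 = -628$)
$\left(k + G{\left(-33,-1 \right)}\right)^{2} = \left(-628 + \left(2 - -1\right)\right)^{2} = \left(-628 + \left(2 + 1\right)\right)^{2} = \left(-628 + 3\right)^{2} = \left(-625\right)^{2} = 390625$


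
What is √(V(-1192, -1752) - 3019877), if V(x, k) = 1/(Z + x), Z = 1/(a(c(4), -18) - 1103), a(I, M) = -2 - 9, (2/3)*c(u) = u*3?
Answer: I*√5324916489797540863/1327889 ≈ 1737.8*I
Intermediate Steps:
c(u) = 9*u/2 (c(u) = 3*(u*3)/2 = 3*(3*u)/2 = 9*u/2)
a(I, M) = -11
Z = -1/1114 (Z = 1/(-11 - 1103) = 1/(-1114) = -1/1114 ≈ -0.00089767)
V(x, k) = 1/(-1/1114 + x)
√(V(-1192, -1752) - 3019877) = √(1114/(-1 + 1114*(-1192)) - 3019877) = √(1114/(-1 - 1327888) - 3019877) = √(1114/(-1327889) - 3019877) = √(1114*(-1/1327889) - 3019877) = √(-1114/1327889 - 3019877) = √(-4010061450767/1327889) = I*√5324916489797540863/1327889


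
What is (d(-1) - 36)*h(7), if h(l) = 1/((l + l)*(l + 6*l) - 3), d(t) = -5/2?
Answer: -77/1366 ≈ -0.056369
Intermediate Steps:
d(t) = -5/2 (d(t) = -5*½ = -5/2)
h(l) = 1/(-3 + 14*l²) (h(l) = 1/((2*l)*(7*l) - 3) = 1/(14*l² - 3) = 1/(-3 + 14*l²))
(d(-1) - 36)*h(7) = (-5/2 - 36)/(-3 + 14*7²) = -77/(2*(-3 + 14*49)) = -77/(2*(-3 + 686)) = -77/2/683 = -77/2*1/683 = -77/1366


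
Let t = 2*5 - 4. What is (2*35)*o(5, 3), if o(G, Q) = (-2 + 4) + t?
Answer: 560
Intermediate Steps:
t = 6 (t = 10 - 4 = 6)
o(G, Q) = 8 (o(G, Q) = (-2 + 4) + 6 = 2 + 6 = 8)
(2*35)*o(5, 3) = (2*35)*8 = 70*8 = 560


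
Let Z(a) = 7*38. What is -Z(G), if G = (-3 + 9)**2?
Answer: -266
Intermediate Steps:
G = 36 (G = 6**2 = 36)
Z(a) = 266
-Z(G) = -1*266 = -266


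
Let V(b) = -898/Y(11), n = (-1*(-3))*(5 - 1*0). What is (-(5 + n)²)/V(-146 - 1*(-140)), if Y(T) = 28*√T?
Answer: 5600*√11/449 ≈ 41.365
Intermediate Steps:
n = 15 (n = 3*(5 + 0) = 3*5 = 15)
V(b) = -449*√11/154 (V(b) = -898*√11/308 = -449*√11/154)
(-(5 + n)²)/V(-146 - 1*(-140)) = (-(5 + 15)²)/((-449*√11/154)) = (-1*20²)*(-14*√11/449) = (-1*400)*(-14*√11/449) = -(-5600)*√11/449 = 5600*√11/449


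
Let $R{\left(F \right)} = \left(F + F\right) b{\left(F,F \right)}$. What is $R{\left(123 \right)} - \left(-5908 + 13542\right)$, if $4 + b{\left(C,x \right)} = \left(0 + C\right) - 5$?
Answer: $20410$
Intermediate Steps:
$b{\left(C,x \right)} = -9 + C$ ($b{\left(C,x \right)} = -4 + \left(\left(0 + C\right) - 5\right) = -4 + \left(C - 5\right) = -4 + \left(-5 + C\right) = -9 + C$)
$R{\left(F \right)} = 2 F \left(-9 + F\right)$ ($R{\left(F \right)} = \left(F + F\right) \left(-9 + F\right) = 2 F \left(-9 + F\right)$)
$R{\left(123 \right)} - \left(-5908 + 13542\right) = 2 \cdot 123 \left(-9 + 123\right) - \left(-5908 + 13542\right) = 2 \cdot 123 \cdot 114 - 7634 = 28044 - 7634 = 20410$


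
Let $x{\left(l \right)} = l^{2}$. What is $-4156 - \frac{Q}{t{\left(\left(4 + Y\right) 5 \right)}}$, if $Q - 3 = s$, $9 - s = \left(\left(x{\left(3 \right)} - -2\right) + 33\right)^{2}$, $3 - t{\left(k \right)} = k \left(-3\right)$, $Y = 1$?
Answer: $- \frac{12394}{3} \approx -4131.3$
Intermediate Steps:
$t{\left(k \right)} = 3 + 3 k$ ($t{\left(k \right)} = 3 - k \left(-3\right) = 3 - - 3 k = 3 + 3 k$)
$s = -1927$ ($s = 9 - \left(\left(3^{2} - -2\right) + 33\right)^{2} = 9 - \left(\left(9 + 2\right) + 33\right)^{2} = 9 - \left(11 + 33\right)^{2} = 9 - 44^{2} = 9 - 1936 = -1927$)
$Q = -1924$ ($Q = 3 - 1927 = -1924$)
$-4156 - \frac{Q}{t{\left(\left(4 + Y\right) 5 \right)}} = -4156 - - \frac{1924}{3 + 3 \left(4 + 1\right) 5} = -4156 - - \frac{1924}{3 + 3 \cdot 5 \cdot 5} = -4156 - - \frac{1924}{3 + 3 \cdot 25} = -4156 - - \frac{1924}{3 + 75} = -4156 - - \frac{1924}{78} = -4156 - \left(-1924\right) \frac{1}{78} = -4156 - - \frac{74}{3} = -4156 + \frac{74}{3} = - \frac{12394}{3}$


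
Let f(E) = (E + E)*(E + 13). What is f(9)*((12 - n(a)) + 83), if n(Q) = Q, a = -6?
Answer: 39996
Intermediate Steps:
f(E) = 2*E*(13 + E) (f(E) = (2*E)*(13 + E) = 2*E*(13 + E))
f(9)*((12 - n(a)) + 83) = (2*9*(13 + 9))*((12 - 1*(-6)) + 83) = (2*9*22)*((12 + 6) + 83) = 396*(18 + 83) = 396*101 = 39996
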